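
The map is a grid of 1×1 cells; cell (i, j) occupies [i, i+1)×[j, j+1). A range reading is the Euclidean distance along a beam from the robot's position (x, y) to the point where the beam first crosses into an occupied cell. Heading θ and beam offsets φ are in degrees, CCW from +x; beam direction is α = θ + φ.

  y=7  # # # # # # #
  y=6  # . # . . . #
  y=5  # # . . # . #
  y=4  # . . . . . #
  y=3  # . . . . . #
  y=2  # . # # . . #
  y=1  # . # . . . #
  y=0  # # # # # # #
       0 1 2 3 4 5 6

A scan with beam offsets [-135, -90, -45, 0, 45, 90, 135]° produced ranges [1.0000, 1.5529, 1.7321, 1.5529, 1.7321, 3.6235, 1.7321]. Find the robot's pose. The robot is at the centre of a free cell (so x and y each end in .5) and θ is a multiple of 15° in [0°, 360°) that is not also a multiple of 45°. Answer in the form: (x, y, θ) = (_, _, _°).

(x, y, θ) = (2.5, 4.5, 255°)

The pose lattice has 24·16 = 384 candidates. Test each by forward raycasting.
  (2.5, 4.5, 105°): beam 1 = 4.0415 ≠ 1.0000 ✗
  (3.5, 4.5, 330°): beam 1 = 2.5882 ≠ 1.0000 ✗
  (2.5, 4.5, 330°): beam 1 = 1.5529 ≠ 1.0000 ✗
  …
  (2.5, 4.5, 255°): r_1=1.0000, r_2=1.5529, r_3=1.7321, r_4=1.5529, r_5=1.7321, r_6=3.6235, r_7=1.7321 — all match ✓
Only this pose fits every beam.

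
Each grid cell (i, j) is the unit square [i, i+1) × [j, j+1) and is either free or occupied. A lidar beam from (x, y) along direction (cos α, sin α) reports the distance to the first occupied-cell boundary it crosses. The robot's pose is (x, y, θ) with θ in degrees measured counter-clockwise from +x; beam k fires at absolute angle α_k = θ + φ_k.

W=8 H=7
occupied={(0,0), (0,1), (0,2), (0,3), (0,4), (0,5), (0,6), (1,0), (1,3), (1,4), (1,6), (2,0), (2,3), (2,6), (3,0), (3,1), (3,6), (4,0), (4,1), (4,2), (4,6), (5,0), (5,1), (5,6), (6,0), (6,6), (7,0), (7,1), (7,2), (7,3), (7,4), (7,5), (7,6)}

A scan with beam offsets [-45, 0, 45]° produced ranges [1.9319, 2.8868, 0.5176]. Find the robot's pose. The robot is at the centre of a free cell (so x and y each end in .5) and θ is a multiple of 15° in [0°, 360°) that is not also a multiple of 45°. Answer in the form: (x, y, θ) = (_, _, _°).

The pose lattice has 23·16 = 368 candidates. Test each by forward raycasting.
  (1.5, 5.5, 330°): beam 1 = 0.5176 ≠ 1.9319 ✗
  (1.5, 1.5, 195°): beam 1 = 0.5774 ≠ 1.9319 ✗
  (4.5, 4.5, 30°): beam 1 = 2.5882 ≠ 1.9319 ✗
  (2.5, 4.5, 345°): beam 1 = 0.5774 ≠ 1.9319 ✗
  …
  (3.5, 2.5, 210°): r_1=1.9319, r_2=2.8868, r_3=0.5176 — all match ✓
Only this pose fits every beam.

(x, y, θ) = (3.5, 2.5, 210°)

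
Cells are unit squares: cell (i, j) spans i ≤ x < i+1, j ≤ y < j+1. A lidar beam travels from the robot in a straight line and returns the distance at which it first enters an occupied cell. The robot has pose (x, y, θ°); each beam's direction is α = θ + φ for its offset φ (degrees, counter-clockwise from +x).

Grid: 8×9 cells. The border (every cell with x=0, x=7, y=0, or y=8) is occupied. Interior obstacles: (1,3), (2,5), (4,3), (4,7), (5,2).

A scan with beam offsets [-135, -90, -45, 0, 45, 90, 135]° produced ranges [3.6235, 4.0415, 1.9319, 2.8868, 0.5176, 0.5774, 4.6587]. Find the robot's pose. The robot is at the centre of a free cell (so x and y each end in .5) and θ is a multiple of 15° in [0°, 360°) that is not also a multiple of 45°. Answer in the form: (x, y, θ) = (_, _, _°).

(x, y, θ) = (3.5, 5.5, 120°)

Enumerate (i+0.5, j+0.5, θ) over the 37 free cells and 16 admissible headings. For each, cast all 7 beams and compare to the given ranges.
  (6.5, 7.5, 60°): beam 1 = 1.9319 ≠ 3.6235 ✗
  (3.5, 4.5, 300°): beam 1 = 2.5882 ≠ 3.6235 ✗
  (4.5, 2.5, 75°): beam 1 = 1.7321 ≠ 3.6235 ✗
  (6.5, 4.5, 330°): beam 1 = 1.9319 ≠ 3.6235 ✗
  (5.5, 3.5, 75°): beam 1 = 0.5774 ≠ 3.6235 ✗
  …
  (3.5, 5.5, 120°): r_1=3.6235, r_2=4.0415, r_3=1.9319, r_4=2.8868, r_5=0.5176, r_6=0.5774, r_7=4.6587 — all match ✓
No second candidate reproduces the full scan.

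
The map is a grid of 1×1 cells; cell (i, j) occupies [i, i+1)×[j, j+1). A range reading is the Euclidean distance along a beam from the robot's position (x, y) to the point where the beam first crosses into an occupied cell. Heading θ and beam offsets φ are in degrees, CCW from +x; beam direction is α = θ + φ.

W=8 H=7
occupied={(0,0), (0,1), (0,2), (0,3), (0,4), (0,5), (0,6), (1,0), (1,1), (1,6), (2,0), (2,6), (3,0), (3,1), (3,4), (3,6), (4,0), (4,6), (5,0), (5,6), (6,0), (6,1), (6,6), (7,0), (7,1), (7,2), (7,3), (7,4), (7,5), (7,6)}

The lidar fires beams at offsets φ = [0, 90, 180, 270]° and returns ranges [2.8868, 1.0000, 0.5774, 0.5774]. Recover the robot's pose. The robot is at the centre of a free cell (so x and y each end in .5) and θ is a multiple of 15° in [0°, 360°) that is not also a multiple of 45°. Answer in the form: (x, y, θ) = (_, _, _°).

(x, y, θ) = (6.5, 5.5, 210°)

Enumerate (i+0.5, j+0.5, θ) over the 26 free cells and 16 admissible headings. For each, cast all 4 beams and compare to the given ranges.
  (3.5, 5.5, 150°): beam 1 = 1.0000 ≠ 2.8868 ✗
  (5.5, 4.5, 300°): beam 2 = 1.7321 ≠ 1.0000 ✗
  (6.5, 2.5, 150°): beam 1 = 3.0000 ≠ 2.8868 ✗
  (5.5, 2.5, 285°): beam 1 = 1.5529 ≠ 2.8868 ✗
  (1.5, 3.5, 195°): beam 1 = 0.5176 ≠ 2.8868 ✗
  …
  (6.5, 5.5, 210°): r_1=2.8868, r_2=1.0000, r_3=0.5774, r_4=0.5774 — all match ✓
No second candidate reproduces the full scan.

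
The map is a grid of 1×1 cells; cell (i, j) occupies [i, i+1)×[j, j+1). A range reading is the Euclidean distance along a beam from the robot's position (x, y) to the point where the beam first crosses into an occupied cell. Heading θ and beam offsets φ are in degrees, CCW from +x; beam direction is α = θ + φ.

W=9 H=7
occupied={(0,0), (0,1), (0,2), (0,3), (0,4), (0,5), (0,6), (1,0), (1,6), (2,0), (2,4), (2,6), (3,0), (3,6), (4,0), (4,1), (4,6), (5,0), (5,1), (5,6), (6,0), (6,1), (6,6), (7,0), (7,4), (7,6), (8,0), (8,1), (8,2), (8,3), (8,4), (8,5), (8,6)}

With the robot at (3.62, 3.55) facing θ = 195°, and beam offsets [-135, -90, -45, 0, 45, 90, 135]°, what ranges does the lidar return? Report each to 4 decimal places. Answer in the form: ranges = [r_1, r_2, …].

ranges = [2.8290, 2.5364, 0.9000, 2.7124, 2.9445, 1.6047, 3.1000]

beam 1: φ=-135°, α=60°
  d=(0.5000,0.8660)  start (3,3)  tX=0.7600 tY=0.5196  stride 1/|dx|=2.0000 1/|dy|=1.1547
    cross y-line → (3,4), t=0.5196
    cross x-line → (4,4), t=0.7600
    cross y-line → (4,5), t=1.6743
    cross x-line → (5,5), t=2.7600
    cross y-line → (5,6), t=2.8290 (wall)
  → r_1 = 2.8290
beam 2: φ=-90°, α=105°
  d=(-0.2588,0.9659)  start (3,3)  tX=2.3955 tY=0.4659  stride 1/|dx|=3.8637 1/|dy|=1.0353
    cross y-line → (3,4), t=0.4659
    cross y-line → (3,5), t=1.5012
    cross x-line → (2,5), t=2.3955
    cross y-line → (2,6), t=2.5364 (wall)
  → r_2 = 2.5364
beam 3: φ=-45°, α=150°
  d=(-0.8660,0.5000)  start (3,3)  tX=0.7159 tY=0.9000  stride 1/|dx|=1.1547 1/|dy|=2.0000
    cross x-line → (2,3), t=0.7159
    cross y-line → (2,4), t=0.9000 (wall)
  → r_3 = 0.9000
beam 4: φ=0°, α=195°
  d=(-0.9659,-0.2588)  start (3,3)  tX=0.6419 tY=2.1250  stride 1/|dx|=1.0353 1/|dy|=3.8637
    cross x-line → (2,3), t=0.6419
    cross x-line → (1,3), t=1.6771
    cross y-line → (1,2), t=2.1250
    cross x-line → (0,2), t=2.7124 (wall)
  → r_4 = 2.7124
beam 5: φ=45°, α=240°
  d=(-0.5000,-0.8660)  start (3,3)  tX=1.2400 tY=0.6351  stride 1/|dx|=2.0000 1/|dy|=1.1547
    cross y-line → (3,2), t=0.6351
    cross x-line → (2,2), t=1.2400
    cross y-line → (2,1), t=1.7898
    cross y-line → (2,0), t=2.9445 (wall)
  → r_5 = 2.9445
beam 6: φ=90°, α=285°
  d=(0.2588,-0.9659)  start (3,3)  tX=1.4682 tY=0.5694  stride 1/|dx|=3.8637 1/|dy|=1.0353
    cross y-line → (3,2), t=0.5694
    cross x-line → (4,2), t=1.4682
    cross y-line → (4,1), t=1.6047 (wall)
  → r_6 = 1.6047
beam 7: φ=135°, α=330°
  d=(0.8660,-0.5000)  start (3,3)  tX=0.4388 tY=1.1000  stride 1/|dx|=1.1547 1/|dy|=2.0000
    cross x-line → (4,3), t=0.4388
    cross y-line → (4,2), t=1.1000
    cross x-line → (5,2), t=1.5935
    cross x-line → (6,2), t=2.7482
    cross y-line → (6,1), t=3.1000 (wall)
  → r_7 = 3.1000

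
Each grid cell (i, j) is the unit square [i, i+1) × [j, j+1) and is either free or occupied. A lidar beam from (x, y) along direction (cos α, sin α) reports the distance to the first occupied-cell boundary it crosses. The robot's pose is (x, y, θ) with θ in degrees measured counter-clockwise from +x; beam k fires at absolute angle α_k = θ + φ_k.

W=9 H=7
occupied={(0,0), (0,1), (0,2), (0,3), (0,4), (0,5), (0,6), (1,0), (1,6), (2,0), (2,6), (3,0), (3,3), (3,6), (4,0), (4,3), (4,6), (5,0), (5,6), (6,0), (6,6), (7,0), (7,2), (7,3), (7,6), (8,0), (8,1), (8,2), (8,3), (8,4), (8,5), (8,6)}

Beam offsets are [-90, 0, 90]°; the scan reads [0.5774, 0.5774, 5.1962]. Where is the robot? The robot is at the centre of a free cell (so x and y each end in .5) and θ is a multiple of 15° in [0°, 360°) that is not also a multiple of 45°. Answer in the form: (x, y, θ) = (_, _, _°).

Candidates: 31 free-cell centres × 16 headings = 496 poses. Raycast each; keep the one whose scan matches to 4 dp.
  (5.5, 2.5, 300°): beam 1 = 3.0000 ≠ 0.5774 ✗
  (1.5, 1.5, 195°): beam 1 = 1.9319 ≠ 0.5774 ✗
  (6.5, 2.5, 150°): beam 1 = 1.0000 ≠ 0.5774 ✗
  …
  (1.5, 5.5, 210°): r_1=0.5774, r_2=0.5774, r_3=5.1962 — all match ✓
Only this pose fits every beam.

(x, y, θ) = (1.5, 5.5, 210°)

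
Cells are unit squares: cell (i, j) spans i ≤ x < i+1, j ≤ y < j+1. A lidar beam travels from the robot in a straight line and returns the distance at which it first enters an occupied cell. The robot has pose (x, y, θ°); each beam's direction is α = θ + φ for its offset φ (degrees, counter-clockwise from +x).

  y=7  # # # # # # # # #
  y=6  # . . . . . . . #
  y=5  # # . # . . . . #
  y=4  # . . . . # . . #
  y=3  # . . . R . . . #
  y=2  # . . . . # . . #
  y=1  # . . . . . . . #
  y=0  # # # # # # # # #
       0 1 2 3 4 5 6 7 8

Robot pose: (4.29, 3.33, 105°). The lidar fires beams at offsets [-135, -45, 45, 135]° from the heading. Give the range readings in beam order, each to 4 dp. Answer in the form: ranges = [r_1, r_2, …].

beam 1: φ=-135°, α=330°
  dir = (cos 330°, sin 330°) = (0.8660, -0.5000); from cell (4,3)
  next x-line at t=0.8198, next y-line at t=0.6600; Δt_x=1.1547, Δt_y=2.0000
    y: enter (4,2) at t=0.6600
    x: enter (5,2) at t=0.8198 ← occupied
  → r_1 = 0.8198
beam 2: φ=-45°, α=60°
  dir = (cos 60°, sin 60°) = (0.5000, 0.8660); from cell (4,3)
  next x-line at t=1.4200, next y-line at t=0.7736; Δt_x=2.0000, Δt_y=1.1547
    y: enter (4,4) at t=0.7736
    x: enter (5,4) at t=1.4200 ← occupied
  → r_2 = 1.4200
beam 3: φ=45°, α=150°
  dir = (cos 150°, sin 150°) = (-0.8660, 0.5000); from cell (4,3)
  next x-line at t=0.3349, next y-line at t=1.3400; Δt_x=1.1547, Δt_y=2.0000
    x: enter (3,3) at t=0.3349
    y: enter (3,4) at t=1.3400
    x: enter (2,4) at t=1.4896
    x: enter (1,4) at t=2.6443
    y: enter (1,5) at t=3.3400 ← occupied
  → r_3 = 3.3400
beam 4: φ=135°, α=240°
  dir = (cos 240°, sin 240°) = (-0.5000, -0.8660); from cell (4,3)
  next x-line at t=0.5800, next y-line at t=0.3811; Δt_x=2.0000, Δt_y=1.1547
    y: enter (4,2) at t=0.3811
    x: enter (3,2) at t=0.5800
    y: enter (3,1) at t=1.5358
    x: enter (2,1) at t=2.5800
    y: enter (2,0) at t=2.6905 ← occupied
  → r_4 = 2.6905

ranges = [0.8198, 1.4200, 3.3400, 2.6905]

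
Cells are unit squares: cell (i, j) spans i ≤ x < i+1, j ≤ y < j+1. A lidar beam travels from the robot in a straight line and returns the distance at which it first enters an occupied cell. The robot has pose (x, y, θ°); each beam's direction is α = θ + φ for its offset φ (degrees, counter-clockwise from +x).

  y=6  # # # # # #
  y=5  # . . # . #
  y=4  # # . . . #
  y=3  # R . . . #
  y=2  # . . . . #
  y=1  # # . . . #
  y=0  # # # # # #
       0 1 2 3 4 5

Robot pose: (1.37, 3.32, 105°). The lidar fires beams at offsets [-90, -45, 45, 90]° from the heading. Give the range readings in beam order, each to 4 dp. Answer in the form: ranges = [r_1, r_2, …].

beam 1: φ=-90°, α=15°
  cosα=0.9659 sinα=0.2588 | (1,3) | tMaxX 0.6522 tMaxY 2.6273 | tΔX 1.0353 tΔY 3.8637
    t=0.6522 [x] (2,3)
    t=1.6875 [x] (3,3)
    t=2.6273 [y] (3,4)
    t=2.7228 [x] (4,4)
    t=3.7581 [x] (5,4) — stop
  → r_1 = 3.7581
beam 2: φ=-45°, α=60°
  cosα=0.5000 sinα=0.8660 | (1,3) | tMaxX 1.2600 tMaxY 0.7852 | tΔX 2.0000 tΔY 1.1547
    t=0.7852 [y] (1,4) — stop
  → r_2 = 0.7852
beam 3: φ=45°, α=150°
  cosα=-0.8660 sinα=0.5000 | (1,3) | tMaxX 0.4272 tMaxY 1.3600 | tΔX 1.1547 tΔY 2.0000
    t=0.4272 [x] (0,3) — stop
  → r_3 = 0.4272
beam 4: φ=90°, α=195°
  cosα=-0.9659 sinα=-0.2588 | (1,3) | tMaxX 0.3831 tMaxY 1.2364 | tΔX 1.0353 tΔY 3.8637
    t=0.3831 [x] (0,3) — stop
  → r_4 = 0.3831

ranges = [3.7581, 0.7852, 0.4272, 0.3831]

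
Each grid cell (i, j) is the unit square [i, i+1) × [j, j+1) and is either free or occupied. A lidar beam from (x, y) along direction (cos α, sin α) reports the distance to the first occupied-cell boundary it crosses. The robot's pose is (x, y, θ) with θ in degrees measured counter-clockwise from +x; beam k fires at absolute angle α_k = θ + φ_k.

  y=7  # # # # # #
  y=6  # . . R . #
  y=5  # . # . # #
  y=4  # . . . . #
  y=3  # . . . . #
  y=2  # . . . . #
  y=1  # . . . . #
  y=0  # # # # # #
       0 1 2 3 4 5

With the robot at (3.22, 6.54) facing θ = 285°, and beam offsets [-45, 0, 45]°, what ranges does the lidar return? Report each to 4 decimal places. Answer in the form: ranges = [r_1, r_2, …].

beam 1: φ=-45°, α=240°
  d=(-0.5000,-0.8660)  start (3,6)  tX=0.4400 tY=0.6235  stride 1/|dx|=2.0000 1/|dy|=1.1547
    cross x-line → (2,6), t=0.4400
    cross y-line → (2,5), t=0.6235 (wall)
  → r_1 = 0.6235
beam 2: φ=0°, α=285°
  d=(0.2588,-0.9659)  start (3,6)  tX=3.0137 tY=0.5590  stride 1/|dx|=3.8637 1/|dy|=1.0353
    cross y-line → (3,5), t=0.5590
    cross y-line → (3,4), t=1.5943
    cross y-line → (3,3), t=2.6296
    cross x-line → (4,3), t=3.0137
    cross y-line → (4,2), t=3.6649
    cross y-line → (4,1), t=4.7002
    cross y-line → (4,0), t=5.7354 (wall)
  → r_2 = 5.7354
beam 3: φ=45°, α=330°
  d=(0.8660,-0.5000)  start (3,6)  tX=0.9007 tY=1.0800  stride 1/|dx|=1.1547 1/|dy|=2.0000
    cross x-line → (4,6), t=0.9007
    cross y-line → (4,5), t=1.0800 (wall)
  → r_3 = 1.0800

ranges = [0.6235, 5.7354, 1.0800]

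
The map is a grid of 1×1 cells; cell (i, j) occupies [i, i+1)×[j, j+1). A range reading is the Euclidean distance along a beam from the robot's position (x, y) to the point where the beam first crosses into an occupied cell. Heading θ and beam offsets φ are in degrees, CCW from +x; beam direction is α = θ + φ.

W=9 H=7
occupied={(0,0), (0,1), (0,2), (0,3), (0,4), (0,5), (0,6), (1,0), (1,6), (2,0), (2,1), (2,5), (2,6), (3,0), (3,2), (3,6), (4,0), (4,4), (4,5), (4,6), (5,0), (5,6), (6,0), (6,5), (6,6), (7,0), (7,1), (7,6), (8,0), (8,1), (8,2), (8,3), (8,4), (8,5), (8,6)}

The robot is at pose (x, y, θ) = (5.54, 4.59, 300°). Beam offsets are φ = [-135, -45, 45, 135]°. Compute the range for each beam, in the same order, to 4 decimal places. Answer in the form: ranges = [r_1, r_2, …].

beam 1: φ=-135°, α=165°
  d=(-0.9659,0.2588)  start (5,4)  tX=0.5590 tY=1.5841  stride 1/|dx|=1.0353 1/|dy|=3.8637
    cross x-line → (4,4), t=0.5590 (wall)
  → r_1 = 0.5590
beam 2: φ=-45°, α=255°
  d=(-0.2588,-0.9659)  start (5,4)  tX=2.0864 tY=0.6108  stride 1/|dx|=3.8637 1/|dy|=1.0353
    cross y-line → (5,3), t=0.6108
    cross y-line → (5,2), t=1.6461
    cross x-line → (4,2), t=2.0864
    cross y-line → (4,1), t=2.6814
    cross y-line → (4,0), t=3.7166 (wall)
  → r_2 = 3.7166
beam 3: φ=45°, α=345°
  d=(0.9659,-0.2588)  start (5,4)  tX=0.4762 tY=2.2796  stride 1/|dx|=1.0353 1/|dy|=3.8637
    cross x-line → (6,4), t=0.4762
    cross x-line → (7,4), t=1.5115
    cross y-line → (7,3), t=2.2796
    cross x-line → (8,3), t=2.5468 (wall)
  → r_3 = 2.5468
beam 4: φ=135°, α=75°
  d=(0.2588,0.9659)  start (5,4)  tX=1.7773 tY=0.4245  stride 1/|dx|=3.8637 1/|dy|=1.0353
    cross y-line → (5,5), t=0.4245
    cross y-line → (5,6), t=1.4597 (wall)
  → r_4 = 1.4597

ranges = [0.5590, 3.7166, 2.5468, 1.4597]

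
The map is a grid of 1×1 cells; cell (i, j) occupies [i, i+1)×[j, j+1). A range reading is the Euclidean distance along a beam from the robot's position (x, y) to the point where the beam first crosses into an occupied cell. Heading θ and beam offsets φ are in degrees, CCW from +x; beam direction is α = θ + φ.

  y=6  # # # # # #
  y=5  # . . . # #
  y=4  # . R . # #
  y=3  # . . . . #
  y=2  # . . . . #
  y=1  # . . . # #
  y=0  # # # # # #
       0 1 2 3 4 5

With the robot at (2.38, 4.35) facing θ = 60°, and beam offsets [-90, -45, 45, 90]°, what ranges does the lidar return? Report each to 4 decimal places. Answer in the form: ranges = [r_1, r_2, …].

beam 1: φ=-90°, α=330°
  direction (0.8660, -0.5000); cell (2,4); t to first gridline: x 0.7159, y 0.7000 (then +1.1547 / +2.0000)
    (2,3) via y @ 0.7000
    (3,3) via x @ 0.7159
    (4,3) via x @ 1.8706
    (4,2) via y @ 2.7000
    (5,2) via x @ 3.0253  # hit
  → r_1 = 3.0253
beam 2: φ=-45°, α=15°
  direction (0.9659, 0.2588); cell (2,4); t to first gridline: x 0.6419, y 2.5114 (then +1.0353 / +3.8637)
    (3,4) via x @ 0.6419
    (4,4) via x @ 1.6771  # hit
  → r_2 = 1.6771
beam 3: φ=45°, α=105°
  direction (-0.2588, 0.9659); cell (2,4); t to first gridline: x 1.4682, y 0.6729 (then +3.8637 / +1.0353)
    (2,5) via y @ 0.6729
    (1,5) via x @ 1.4682
    (1,6) via y @ 1.7082  # hit
  → r_3 = 1.7082
beam 4: φ=90°, α=150°
  direction (-0.8660, 0.5000); cell (2,4); t to first gridline: x 0.4388, y 1.3000 (then +1.1547 / +2.0000)
    (1,4) via x @ 0.4388
    (1,5) via y @ 1.3000
    (0,5) via x @ 1.5935  # hit
  → r_4 = 1.5935

ranges = [3.0253, 1.6771, 1.7082, 1.5935]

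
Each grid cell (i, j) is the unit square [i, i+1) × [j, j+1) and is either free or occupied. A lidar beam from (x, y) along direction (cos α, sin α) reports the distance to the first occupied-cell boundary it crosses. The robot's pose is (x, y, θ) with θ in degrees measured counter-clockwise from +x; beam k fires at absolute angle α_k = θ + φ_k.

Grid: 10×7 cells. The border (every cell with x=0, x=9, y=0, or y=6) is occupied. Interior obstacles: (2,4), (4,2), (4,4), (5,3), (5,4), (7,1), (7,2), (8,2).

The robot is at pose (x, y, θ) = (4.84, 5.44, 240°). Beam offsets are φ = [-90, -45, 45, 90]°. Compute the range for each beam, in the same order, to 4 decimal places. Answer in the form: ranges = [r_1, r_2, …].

ranges = [1.1200, 1.9049, 0.4555, 0.8800]

beam 1: φ=-90°, α=150°
  dir = (cos 150°, sin 150°) = (-0.8660, 0.5000); from cell (4,5)
  next x-line at t=0.9699, next y-line at t=1.1200; Δt_x=1.1547, Δt_y=2.0000
    x: enter (3,5) at t=0.9699
    y: enter (3,6) at t=1.1200 ← occupied
  → r_1 = 1.1200
beam 2: φ=-45°, α=195°
  dir = (cos 195°, sin 195°) = (-0.9659, -0.2588); from cell (4,5)
  next x-line at t=0.8696, next y-line at t=1.7000; Δt_x=1.0353, Δt_y=3.8637
    x: enter (3,5) at t=0.8696
    y: enter (3,4) at t=1.7000
    x: enter (2,4) at t=1.9049 ← occupied
  → r_2 = 1.9049
beam 3: φ=45°, α=285°
  dir = (cos 285°, sin 285°) = (0.2588, -0.9659); from cell (4,5)
  next x-line at t=0.6182, next y-line at t=0.4555; Δt_x=3.8637, Δt_y=1.0353
    y: enter (4,4) at t=0.4555 ← occupied
  → r_3 = 0.4555
beam 4: φ=90°, α=330°
  dir = (cos 330°, sin 330°) = (0.8660, -0.5000); from cell (4,5)
  next x-line at t=0.1848, next y-line at t=0.8800; Δt_x=1.1547, Δt_y=2.0000
    x: enter (5,5) at t=0.1848
    y: enter (5,4) at t=0.8800 ← occupied
  → r_4 = 0.8800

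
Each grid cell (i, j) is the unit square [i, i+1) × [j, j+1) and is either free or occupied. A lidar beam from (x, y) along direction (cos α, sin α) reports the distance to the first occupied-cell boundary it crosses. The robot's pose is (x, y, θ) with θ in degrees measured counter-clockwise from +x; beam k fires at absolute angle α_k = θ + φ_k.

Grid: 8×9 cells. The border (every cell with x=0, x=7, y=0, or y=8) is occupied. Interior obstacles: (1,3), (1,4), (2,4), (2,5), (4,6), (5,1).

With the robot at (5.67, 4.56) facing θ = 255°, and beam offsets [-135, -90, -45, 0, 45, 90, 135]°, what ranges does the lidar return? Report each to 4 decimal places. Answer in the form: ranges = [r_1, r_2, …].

ranges = [1.6628, 2.7642, 5.3925, 3.6856, 2.6600, 1.3769, 1.5358]

beam 1: φ=-135°, α=120°
  direction (-0.5000, 0.8660); cell (5,4); t to first gridline: x 1.3400, y 0.5081 (then +2.0000 / +1.1547)
    (5,5) via y @ 0.5081
    (4,5) via x @ 1.3400
    (4,6) via y @ 1.6628  # hit
  → r_1 = 1.6628
beam 2: φ=-90°, α=165°
  direction (-0.9659, 0.2588); cell (5,4); t to first gridline: x 0.6936, y 1.7000 (then +1.0353 / +3.8637)
    (4,4) via x @ 0.6936
    (4,5) via y @ 1.7000
    (3,5) via x @ 1.7289
    (2,5) via x @ 2.7642  # hit
  → r_2 = 2.7642
beam 3: φ=-45°, α=210°
  direction (-0.8660, -0.5000); cell (5,4); t to first gridline: x 0.7736, y 1.1200 (then +1.1547 / +2.0000)
    (4,4) via x @ 0.7736
    (4,3) via y @ 1.1200
    (3,3) via x @ 1.9283
    (2,3) via x @ 3.0831
    (2,2) via y @ 3.1200
    (1,2) via x @ 4.2378
    (1,1) via y @ 5.1200
    (0,1) via x @ 5.3925  # hit
  → r_3 = 5.3925
beam 4: φ=0°, α=255°
  direction (-0.2588, -0.9659); cell (5,4); t to first gridline: x 2.5887, y 0.5798 (then +3.8637 / +1.0353)
    (5,3) via y @ 0.5798
    (5,2) via y @ 1.6150
    (4,2) via x @ 2.5887
    (4,1) via y @ 2.6503
    (4,0) via y @ 3.6856  # hit
  → r_4 = 3.6856
beam 5: φ=45°, α=300°
  direction (0.5000, -0.8660); cell (5,4); t to first gridline: x 0.6600, y 0.6466 (then +2.0000 / +1.1547)
    (5,3) via y @ 0.6466
    (6,3) via x @ 0.6600
    (6,2) via y @ 1.8013
    (7,2) via x @ 2.6600  # hit
  → r_5 = 2.6600
beam 6: φ=90°, α=345°
  direction (0.9659, -0.2588); cell (5,4); t to first gridline: x 0.3416, y 2.1637 (then +1.0353 / +3.8637)
    (6,4) via x @ 0.3416
    (7,4) via x @ 1.3769  # hit
  → r_6 = 1.3769
beam 7: φ=135°, α=30°
  direction (0.8660, 0.5000); cell (5,4); t to first gridline: x 0.3811, y 0.8800 (then +1.1547 / +2.0000)
    (6,4) via x @ 0.3811
    (6,5) via y @ 0.8800
    (7,5) via x @ 1.5358  # hit
  → r_7 = 1.5358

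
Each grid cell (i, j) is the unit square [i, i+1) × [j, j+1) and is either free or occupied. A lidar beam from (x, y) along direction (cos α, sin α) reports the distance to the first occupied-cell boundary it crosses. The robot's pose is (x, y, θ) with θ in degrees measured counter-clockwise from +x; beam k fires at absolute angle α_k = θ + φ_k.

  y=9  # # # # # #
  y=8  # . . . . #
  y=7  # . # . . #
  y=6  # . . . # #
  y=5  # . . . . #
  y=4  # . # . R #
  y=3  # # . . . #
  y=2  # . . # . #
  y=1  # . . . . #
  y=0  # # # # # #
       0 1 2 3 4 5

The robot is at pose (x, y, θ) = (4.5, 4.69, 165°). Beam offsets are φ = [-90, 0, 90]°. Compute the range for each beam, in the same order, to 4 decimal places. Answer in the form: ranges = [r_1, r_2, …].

ranges = [1.3562, 3.6235, 1.9319]

beam 1: φ=-90°, α=75°
  cosα=0.2588 sinα=0.9659 | (4,4) | tMaxX 1.9319 tMaxY 0.3209 | tΔX 3.8637 tΔY 1.0353
    t=0.3209 [y] (4,5)
    t=1.3562 [y] (4,6) — stop
  → r_1 = 1.3562
beam 2: φ=0°, α=165°
  cosα=-0.9659 sinα=0.2588 | (4,4) | tMaxX 0.5176 tMaxY 1.1977 | tΔX 1.0353 tΔY 3.8637
    t=0.5176 [x] (3,4)
    t=1.1977 [y] (3,5)
    t=1.5529 [x] (2,5)
    t=2.5882 [x] (1,5)
    t=3.6235 [x] (0,5) — stop
  → r_2 = 3.6235
beam 3: φ=90°, α=255°
  cosα=-0.2588 sinα=-0.9659 | (4,4) | tMaxX 1.9319 tMaxY 0.7143 | tΔX 3.8637 tΔY 1.0353
    t=0.7143 [y] (4,3)
    t=1.7496 [y] (4,2)
    t=1.9319 [x] (3,2) — stop
  → r_3 = 1.9319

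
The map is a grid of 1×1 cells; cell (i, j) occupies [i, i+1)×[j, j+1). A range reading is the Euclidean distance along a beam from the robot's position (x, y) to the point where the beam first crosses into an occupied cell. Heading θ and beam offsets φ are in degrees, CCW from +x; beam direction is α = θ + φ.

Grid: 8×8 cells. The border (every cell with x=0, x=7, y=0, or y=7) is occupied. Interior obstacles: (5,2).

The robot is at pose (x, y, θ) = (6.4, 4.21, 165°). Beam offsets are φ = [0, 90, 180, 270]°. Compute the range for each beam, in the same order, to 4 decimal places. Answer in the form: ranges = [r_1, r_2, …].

ranges = [5.5905, 1.5455, 0.6212, 2.3182]

beam 1: φ=0°, α=165°
  cosα=-0.9659 sinα=0.2588 | (6,4) | tMaxX 0.4141 tMaxY 3.0523 | tΔX 1.0353 tΔY 3.8637
    t=0.4141 [x] (5,4)
    t=1.4494 [x] (4,4)
    t=2.4847 [x] (3,4)
    t=3.0523 [y] (3,5)
    t=3.5199 [x] (2,5)
    t=4.5552 [x] (1,5)
    t=5.5905 [x] (0,5) — stop
  → r_1 = 5.5905
beam 2: φ=90°, α=255°
  cosα=-0.2588 sinα=-0.9659 | (6,4) | tMaxX 1.5455 tMaxY 0.2174 | tΔX 3.8637 tΔY 1.0353
    t=0.2174 [y] (6,3)
    t=1.2527 [y] (6,2)
    t=1.5455 [x] (5,2) — stop
  → r_2 = 1.5455
beam 3: φ=180°, α=345°
  cosα=0.9659 sinα=-0.2588 | (6,4) | tMaxX 0.6212 tMaxY 0.8114 | tΔX 1.0353 tΔY 3.8637
    t=0.6212 [x] (7,4) — stop
  → r_3 = 0.6212
beam 4: φ=270°, α=75°
  cosα=0.2588 sinα=0.9659 | (6,4) | tMaxX 2.3182 tMaxY 0.8179 | tΔX 3.8637 tΔY 1.0353
    t=0.8179 [y] (6,5)
    t=1.8531 [y] (6,6)
    t=2.3182 [x] (7,6) — stop
  → r_4 = 2.3182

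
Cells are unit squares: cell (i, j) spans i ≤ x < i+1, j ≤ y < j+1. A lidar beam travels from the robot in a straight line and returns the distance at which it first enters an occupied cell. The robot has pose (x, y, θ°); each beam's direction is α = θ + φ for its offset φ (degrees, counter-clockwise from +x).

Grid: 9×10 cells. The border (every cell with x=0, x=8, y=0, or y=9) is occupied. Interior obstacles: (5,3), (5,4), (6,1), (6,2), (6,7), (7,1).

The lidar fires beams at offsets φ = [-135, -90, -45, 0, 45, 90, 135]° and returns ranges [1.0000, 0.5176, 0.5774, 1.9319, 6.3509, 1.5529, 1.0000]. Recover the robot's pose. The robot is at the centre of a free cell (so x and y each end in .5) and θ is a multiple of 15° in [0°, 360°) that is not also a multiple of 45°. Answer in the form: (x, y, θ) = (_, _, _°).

(x, y, θ) = (7.5, 3.5, 75°)

Candidates: 50 free-cell centres × 16 headings = 800 poses. Raycast each; keep the one whose scan matches to 4 dp.
  (7.5, 8.5, 345°): beam 2 = 5.6940 ≠ 0.5176 ✗
  (6.5, 4.5, 195°): beam 1 = 3.0000 ≠ 1.0000 ✗
  (2.5, 1.5, 345°): beam 5 = 3.0000 ≠ 6.3509 ✗
  (4.5, 5.5, 150°): beam 1 = 3.6235 ≠ 1.0000 ✗
  …
  (7.5, 3.5, 75°): r_1=1.0000, r_2=0.5176, r_3=0.5774, r_4=1.9319, r_5=6.3509, r_6=1.5529, r_7=1.0000 — all match ✓
Only this pose fits every beam.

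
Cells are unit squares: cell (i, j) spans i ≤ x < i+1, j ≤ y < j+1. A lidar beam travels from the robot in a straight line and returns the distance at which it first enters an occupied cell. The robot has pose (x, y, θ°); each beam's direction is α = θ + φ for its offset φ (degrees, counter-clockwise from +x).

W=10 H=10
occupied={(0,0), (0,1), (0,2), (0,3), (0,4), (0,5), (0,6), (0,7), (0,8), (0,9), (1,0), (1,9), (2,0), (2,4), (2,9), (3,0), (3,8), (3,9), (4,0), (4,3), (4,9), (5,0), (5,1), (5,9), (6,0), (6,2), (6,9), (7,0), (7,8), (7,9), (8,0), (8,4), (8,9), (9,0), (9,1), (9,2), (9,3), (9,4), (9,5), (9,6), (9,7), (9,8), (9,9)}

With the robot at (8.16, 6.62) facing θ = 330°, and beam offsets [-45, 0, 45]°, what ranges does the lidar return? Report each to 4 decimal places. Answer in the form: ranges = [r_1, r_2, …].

beam 1: φ=-45°, α=285°
  d=(0.2588,-0.9659)  start (8,6)  tX=3.2455 tY=0.6419  stride 1/|dx|=3.8637 1/|dy|=1.0353
    cross y-line → (8,5), t=0.6419
    cross y-line → (8,4), t=1.6771 (wall)
  → r_1 = 1.6771
beam 2: φ=0°, α=330°
  d=(0.8660,-0.5000)  start (8,6)  tX=0.9699 tY=1.2400  stride 1/|dx|=1.1547 1/|dy|=2.0000
    cross x-line → (9,6), t=0.9699 (wall)
  → r_2 = 0.9699
beam 3: φ=45°, α=15°
  d=(0.9659,0.2588)  start (8,6)  tX=0.8696 tY=1.4682  stride 1/|dx|=1.0353 1/|dy|=3.8637
    cross x-line → (9,6), t=0.8696 (wall)
  → r_3 = 0.8696

ranges = [1.6771, 0.9699, 0.8696]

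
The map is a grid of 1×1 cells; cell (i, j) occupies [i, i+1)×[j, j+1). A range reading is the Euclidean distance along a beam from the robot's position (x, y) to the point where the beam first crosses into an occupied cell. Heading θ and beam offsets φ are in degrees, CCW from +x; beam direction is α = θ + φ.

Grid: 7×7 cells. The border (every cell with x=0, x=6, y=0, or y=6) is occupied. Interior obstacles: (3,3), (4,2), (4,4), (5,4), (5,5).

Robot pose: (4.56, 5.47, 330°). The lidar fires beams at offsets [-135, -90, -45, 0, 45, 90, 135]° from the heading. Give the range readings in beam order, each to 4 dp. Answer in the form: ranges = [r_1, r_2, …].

ranges = [3.6856, 0.5427, 0.4866, 0.5081, 0.4555, 0.6120, 0.5487]

beam 1: φ=-135°, α=195°
  d=(-0.9659,-0.2588)  start (4,5)  tX=0.5798 tY=1.8159  stride 1/|dx|=1.0353 1/|dy|=3.8637
    cross x-line → (3,5), t=0.5798
    cross x-line → (2,5), t=1.6150
    cross y-line → (2,4), t=1.8159
    cross x-line → (1,4), t=2.6503
    cross x-line → (0,4), t=3.6856 (wall)
  → r_1 = 3.6856
beam 2: φ=-90°, α=240°
  d=(-0.5000,-0.8660)  start (4,5)  tX=1.1200 tY=0.5427  stride 1/|dx|=2.0000 1/|dy|=1.1547
    cross y-line → (4,4), t=0.5427 (wall)
  → r_2 = 0.5427
beam 3: φ=-45°, α=285°
  d=(0.2588,-0.9659)  start (4,5)  tX=1.7000 tY=0.4866  stride 1/|dx|=3.8637 1/|dy|=1.0353
    cross y-line → (4,4), t=0.4866 (wall)
  → r_3 = 0.4866
beam 4: φ=0°, α=330°
  d=(0.8660,-0.5000)  start (4,5)  tX=0.5081 tY=0.9400  stride 1/|dx|=1.1547 1/|dy|=2.0000
    cross x-line → (5,5), t=0.5081 (wall)
  → r_4 = 0.5081
beam 5: φ=45°, α=15°
  d=(0.9659,0.2588)  start (4,5)  tX=0.4555 tY=2.0478  stride 1/|dx|=1.0353 1/|dy|=3.8637
    cross x-line → (5,5), t=0.4555 (wall)
  → r_5 = 0.4555
beam 6: φ=90°, α=60°
  d=(0.5000,0.8660)  start (4,5)  tX=0.8800 tY=0.6120  stride 1/|dx|=2.0000 1/|dy|=1.1547
    cross y-line → (4,6), t=0.6120 (wall)
  → r_6 = 0.6120
beam 7: φ=135°, α=105°
  d=(-0.2588,0.9659)  start (4,5)  tX=2.1637 tY=0.5487  stride 1/|dx|=3.8637 1/|dy|=1.0353
    cross y-line → (4,6), t=0.5487 (wall)
  → r_7 = 0.5487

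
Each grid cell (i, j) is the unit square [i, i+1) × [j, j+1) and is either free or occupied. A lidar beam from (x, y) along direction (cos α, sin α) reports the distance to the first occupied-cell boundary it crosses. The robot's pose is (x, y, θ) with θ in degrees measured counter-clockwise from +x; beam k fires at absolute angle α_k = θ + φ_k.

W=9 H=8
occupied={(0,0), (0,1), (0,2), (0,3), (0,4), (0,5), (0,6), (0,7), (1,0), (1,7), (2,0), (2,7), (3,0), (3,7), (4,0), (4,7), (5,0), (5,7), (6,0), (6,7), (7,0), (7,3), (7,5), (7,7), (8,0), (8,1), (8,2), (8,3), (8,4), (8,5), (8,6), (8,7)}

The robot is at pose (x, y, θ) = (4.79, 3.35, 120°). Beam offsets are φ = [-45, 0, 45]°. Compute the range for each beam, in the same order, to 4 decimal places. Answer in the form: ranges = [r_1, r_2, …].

beam 1: φ=-45°, α=75°
  d=(0.2588,0.9659)  start (4,3)  tX=0.8114 tY=0.6729  stride 1/|dx|=3.8637 1/|dy|=1.0353
    cross y-line → (4,4), t=0.6729
    cross x-line → (5,4), t=0.8114
    cross y-line → (5,5), t=1.7082
    cross y-line → (5,6), t=2.7435
    cross y-line → (5,7), t=3.7788 (wall)
  → r_1 = 3.7788
beam 2: φ=0°, α=120°
  d=(-0.5000,0.8660)  start (4,3)  tX=1.5800 tY=0.7506  stride 1/|dx|=2.0000 1/|dy|=1.1547
    cross y-line → (4,4), t=0.7506
    cross x-line → (3,4), t=1.5800
    cross y-line → (3,5), t=1.9053
    cross y-line → (3,6), t=3.0600
    cross x-line → (2,6), t=3.5800
    cross y-line → (2,7), t=4.2147 (wall)
  → r_2 = 4.2147
beam 3: φ=45°, α=165°
  d=(-0.9659,0.2588)  start (4,3)  tX=0.8179 tY=2.5114  stride 1/|dx|=1.0353 1/|dy|=3.8637
    cross x-line → (3,3), t=0.8179
    cross x-line → (2,3), t=1.8531
    cross y-line → (2,4), t=2.5114
    cross x-line → (1,4), t=2.8884
    cross x-line → (0,4), t=3.9237 (wall)
  → r_3 = 3.9237

ranges = [3.7788, 4.2147, 3.9237]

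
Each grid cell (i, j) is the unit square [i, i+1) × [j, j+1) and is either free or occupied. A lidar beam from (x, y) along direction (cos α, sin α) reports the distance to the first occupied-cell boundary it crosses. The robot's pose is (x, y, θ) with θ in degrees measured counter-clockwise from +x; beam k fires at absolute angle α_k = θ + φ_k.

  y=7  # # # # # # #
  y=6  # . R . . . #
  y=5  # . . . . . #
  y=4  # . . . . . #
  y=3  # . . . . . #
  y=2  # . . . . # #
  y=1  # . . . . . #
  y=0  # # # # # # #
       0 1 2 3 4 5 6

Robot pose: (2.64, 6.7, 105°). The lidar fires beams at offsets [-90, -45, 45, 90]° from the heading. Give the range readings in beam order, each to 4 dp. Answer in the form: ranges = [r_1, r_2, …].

beam 1: φ=-90°, α=15°
  d=(0.9659,0.2588)  start (2,6)  tX=0.3727 tY=1.1591  stride 1/|dx|=1.0353 1/|dy|=3.8637
    cross x-line → (3,6), t=0.3727
    cross y-line → (3,7), t=1.1591 (wall)
  → r_1 = 1.1591
beam 2: φ=-45°, α=60°
  d=(0.5000,0.8660)  start (2,6)  tX=0.7200 tY=0.3464  stride 1/|dx|=2.0000 1/|dy|=1.1547
    cross y-line → (2,7), t=0.3464 (wall)
  → r_2 = 0.3464
beam 3: φ=45°, α=150°
  d=(-0.8660,0.5000)  start (2,6)  tX=0.7390 tY=0.6000  stride 1/|dx|=1.1547 1/|dy|=2.0000
    cross y-line → (2,7), t=0.6000 (wall)
  → r_3 = 0.6000
beam 4: φ=90°, α=195°
  d=(-0.9659,-0.2588)  start (2,6)  tX=0.6626 tY=2.7046  stride 1/|dx|=1.0353 1/|dy|=3.8637
    cross x-line → (1,6), t=0.6626
    cross x-line → (0,6), t=1.6979 (wall)
  → r_4 = 1.6979

ranges = [1.1591, 0.3464, 0.6000, 1.6979]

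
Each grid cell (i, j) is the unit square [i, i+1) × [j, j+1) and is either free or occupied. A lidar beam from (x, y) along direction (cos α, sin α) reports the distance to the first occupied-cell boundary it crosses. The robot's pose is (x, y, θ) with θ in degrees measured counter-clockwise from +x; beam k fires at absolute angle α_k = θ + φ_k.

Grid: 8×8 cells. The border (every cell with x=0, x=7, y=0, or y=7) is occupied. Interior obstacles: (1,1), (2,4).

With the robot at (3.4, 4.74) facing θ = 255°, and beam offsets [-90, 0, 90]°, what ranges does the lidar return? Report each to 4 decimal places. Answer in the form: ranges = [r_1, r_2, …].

ranges = [0.4141, 3.8719, 3.7270]

beam 1: φ=-90°, α=165°
  d=(-0.9659,0.2588)  start (3,4)  tX=0.4141 tY=1.0046  stride 1/|dx|=1.0353 1/|dy|=3.8637
    cross x-line → (2,4), t=0.4141 (wall)
  → r_1 = 0.4141
beam 2: φ=0°, α=255°
  d=(-0.2588,-0.9659)  start (3,4)  tX=1.5455 tY=0.7661  stride 1/|dx|=3.8637 1/|dy|=1.0353
    cross y-line → (3,3), t=0.7661
    cross x-line → (2,3), t=1.5455
    cross y-line → (2,2), t=1.8014
    cross y-line → (2,1), t=2.8367
    cross y-line → (2,0), t=3.8719 (wall)
  → r_2 = 3.8719
beam 3: φ=90°, α=345°
  d=(0.9659,-0.2588)  start (3,4)  tX=0.6212 tY=2.8591  stride 1/|dx|=1.0353 1/|dy|=3.8637
    cross x-line → (4,4), t=0.6212
    cross x-line → (5,4), t=1.6564
    cross x-line → (6,4), t=2.6917
    cross y-line → (6,3), t=2.8591
    cross x-line → (7,3), t=3.7270 (wall)
  → r_3 = 3.7270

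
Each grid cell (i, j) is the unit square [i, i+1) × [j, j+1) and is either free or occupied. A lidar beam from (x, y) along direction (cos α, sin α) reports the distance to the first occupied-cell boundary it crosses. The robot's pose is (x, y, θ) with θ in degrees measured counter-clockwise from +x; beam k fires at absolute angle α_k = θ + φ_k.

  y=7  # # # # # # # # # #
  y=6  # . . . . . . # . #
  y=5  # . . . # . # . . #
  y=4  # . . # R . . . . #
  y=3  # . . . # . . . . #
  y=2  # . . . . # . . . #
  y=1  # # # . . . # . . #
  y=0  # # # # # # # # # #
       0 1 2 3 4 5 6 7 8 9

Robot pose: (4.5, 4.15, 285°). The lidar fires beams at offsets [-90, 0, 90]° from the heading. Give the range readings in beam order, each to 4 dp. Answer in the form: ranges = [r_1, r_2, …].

beam 1: φ=-90°, α=195°
  direction (-0.9659, -0.2588); cell (4,4); t to first gridline: x 0.5176, y 0.5796 (then +1.0353 / +3.8637)
    (3,4) via x @ 0.5176  # hit
  → r_1 = 0.5176
beam 2: φ=0°, α=285°
  direction (0.2588, -0.9659); cell (4,4); t to first gridline: x 1.9319, y 0.1553 (then +3.8637 / +1.0353)
    (4,3) via y @ 0.1553  # hit
  → r_2 = 0.1553
beam 3: φ=90°, α=15°
  direction (0.9659, 0.2588); cell (4,4); t to first gridline: x 0.5176, y 3.2841 (then +1.0353 / +3.8637)
    (5,4) via x @ 0.5176
    (6,4) via x @ 1.5529
    (7,4) via x @ 2.5882
    (7,5) via y @ 3.2841
    (8,5) via x @ 3.6235
    (9,5) via x @ 4.6587  # hit
  → r_3 = 4.6587

ranges = [0.5176, 0.1553, 4.6587]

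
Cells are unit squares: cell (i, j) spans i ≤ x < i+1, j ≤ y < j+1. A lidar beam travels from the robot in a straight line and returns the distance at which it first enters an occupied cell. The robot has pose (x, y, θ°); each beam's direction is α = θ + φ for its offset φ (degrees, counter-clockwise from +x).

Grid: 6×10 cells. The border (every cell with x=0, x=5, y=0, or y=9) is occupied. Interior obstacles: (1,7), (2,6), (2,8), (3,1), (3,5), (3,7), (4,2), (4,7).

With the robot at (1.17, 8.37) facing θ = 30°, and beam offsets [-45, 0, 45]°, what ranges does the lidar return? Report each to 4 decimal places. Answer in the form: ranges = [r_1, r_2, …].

ranges = [0.8593, 0.9584, 0.6522]

beam 1: φ=-45°, α=345°
  cosα=0.9659 sinα=-0.2588 | (1,8) | tMaxX 0.8593 tMaxY 1.4296 | tΔX 1.0353 tΔY 3.8637
    t=0.8593 [x] (2,8) — stop
  → r_1 = 0.8593
beam 2: φ=0°, α=30°
  cosα=0.8660 sinα=0.5000 | (1,8) | tMaxX 0.9584 tMaxY 1.2600 | tΔX 1.1547 tΔY 2.0000
    t=0.9584 [x] (2,8) — stop
  → r_2 = 0.9584
beam 3: φ=45°, α=75°
  cosα=0.2588 sinα=0.9659 | (1,8) | tMaxX 3.2069 tMaxY 0.6522 | tΔX 3.8637 tΔY 1.0353
    t=0.6522 [y] (1,9) — stop
  → r_3 = 0.6522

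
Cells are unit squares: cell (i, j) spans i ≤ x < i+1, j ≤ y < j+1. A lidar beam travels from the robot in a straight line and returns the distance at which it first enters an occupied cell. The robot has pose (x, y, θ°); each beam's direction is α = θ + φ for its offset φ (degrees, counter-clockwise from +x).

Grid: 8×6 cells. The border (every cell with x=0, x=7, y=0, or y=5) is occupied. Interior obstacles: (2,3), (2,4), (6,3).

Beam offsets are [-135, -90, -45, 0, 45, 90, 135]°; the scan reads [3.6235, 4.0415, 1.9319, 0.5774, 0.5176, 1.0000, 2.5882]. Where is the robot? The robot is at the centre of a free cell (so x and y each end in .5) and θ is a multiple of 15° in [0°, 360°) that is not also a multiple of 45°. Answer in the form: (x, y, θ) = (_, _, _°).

Candidates: 21 free-cell centres × 16 headings = 336 poses. Raycast each; keep the one whose scan matches to 4 dp.
  (3.5, 1.5, 150°): beam 4 = 2.8868 ≠ 0.5774 ✗
  (1.5, 3.5, 30°): beam 1 = 1.9319 ≠ 3.6235 ✗
  (5.5, 2.5, 255°): beam 1 = 2.8868 ≠ 3.6235 ✗
  …
  (4.5, 1.5, 240°): r_1=3.6235, r_2=4.0415, r_3=1.9319, r_4=0.5774, r_5=0.5176, r_6=1.0000, r_7=2.5882 — all match ✓
No second candidate reproduces the full scan.

(x, y, θ) = (4.5, 1.5, 240°)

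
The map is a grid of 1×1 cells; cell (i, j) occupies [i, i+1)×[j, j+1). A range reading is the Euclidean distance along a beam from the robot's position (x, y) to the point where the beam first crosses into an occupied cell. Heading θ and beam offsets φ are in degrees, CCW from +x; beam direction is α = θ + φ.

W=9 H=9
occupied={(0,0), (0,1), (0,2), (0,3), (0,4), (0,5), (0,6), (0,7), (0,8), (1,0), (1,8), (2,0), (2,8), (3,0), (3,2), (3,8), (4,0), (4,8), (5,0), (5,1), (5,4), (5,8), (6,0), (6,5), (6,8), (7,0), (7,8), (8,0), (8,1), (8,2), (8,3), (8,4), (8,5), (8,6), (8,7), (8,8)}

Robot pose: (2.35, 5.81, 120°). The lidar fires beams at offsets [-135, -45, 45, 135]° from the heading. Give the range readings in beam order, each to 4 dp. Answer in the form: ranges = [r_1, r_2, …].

beam 1: φ=-135°, α=345°
  dir = (cos 345°, sin 345°) = (0.9659, -0.2588); from cell (2,5)
  next x-line at t=0.6729, next y-line at t=3.1296; Δt_x=1.0353, Δt_y=3.8637
    x: enter (3,5) at t=0.6729
    x: enter (4,5) at t=1.7082
    x: enter (5,5) at t=2.7435
    y: enter (5,4) at t=3.1296 ← occupied
  → r_1 = 3.1296
beam 2: φ=-45°, α=75°
  dir = (cos 75°, sin 75°) = (0.2588, 0.9659); from cell (2,5)
  next x-line at t=2.5114, next y-line at t=0.1967; Δt_x=3.8637, Δt_y=1.0353
    y: enter (2,6) at t=0.1967
    y: enter (2,7) at t=1.2320
    y: enter (2,8) at t=2.2673 ← occupied
  → r_2 = 2.2673
beam 3: φ=45°, α=165°
  dir = (cos 165°, sin 165°) = (-0.9659, 0.2588); from cell (2,5)
  next x-line at t=0.3623, next y-line at t=0.7341; Δt_x=1.0353, Δt_y=3.8637
    x: enter (1,5) at t=0.3623
    y: enter (1,6) at t=0.7341
    x: enter (0,6) at t=1.3976 ← occupied
  → r_3 = 1.3976
beam 4: φ=135°, α=255°
  dir = (cos 255°, sin 255°) = (-0.2588, -0.9659); from cell (2,5)
  next x-line at t=1.3523, next y-line at t=0.8386; Δt_x=3.8637, Δt_y=1.0353
    y: enter (2,4) at t=0.8386
    x: enter (1,4) at t=1.3523
    y: enter (1,3) at t=1.8738
    y: enter (1,2) at t=2.9091
    y: enter (1,1) at t=3.9444
    y: enter (1,0) at t=4.9797 ← occupied
  → r_4 = 4.9797

ranges = [3.1296, 2.2673, 1.3976, 4.9797]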